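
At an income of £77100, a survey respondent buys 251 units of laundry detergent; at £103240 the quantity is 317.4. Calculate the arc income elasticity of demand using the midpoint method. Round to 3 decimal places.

ΔQ = 317.4 − 251 = 66.4; midpoint Q̄ = (251 + 317.4)/2 = 284.2.
ΔI = 103240 − 77100 = 26140; midpoint Ī = (77100 + 103240)/2 = 90170.
η = (ΔQ/Q̄) ÷ (ΔI/Ī) = (66.4/284.2) ÷ (26140/90170) = 0.806.

0.806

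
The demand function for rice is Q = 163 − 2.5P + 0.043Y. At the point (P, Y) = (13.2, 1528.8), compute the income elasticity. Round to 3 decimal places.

At P = 13.2, Y = 1528.8: Q = 195.738.
Holding P constant, ∂Q/∂Y = 0.043.
η_Y = (∂Q/∂Y)·(Y/Q) = 0.043 × (1528.8/195.738) = 0.336.

0.336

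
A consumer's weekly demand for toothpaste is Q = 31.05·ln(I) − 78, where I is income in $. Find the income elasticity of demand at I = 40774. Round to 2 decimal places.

0.12

At I = 40774: Q = 251.621.
dQ/dI = 31.05/I = 0.000761515 at this income.
η = (dQ/dI)·(I/Q) = 0.000761515 × (40774/251.621) = 0.12.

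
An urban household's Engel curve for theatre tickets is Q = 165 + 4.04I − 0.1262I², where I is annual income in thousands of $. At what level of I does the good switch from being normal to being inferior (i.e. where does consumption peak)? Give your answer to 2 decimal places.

16.01

dQ/dI = 4.04 − 0.2524I.
The good is inferior where dQ/dI < 0. Setting dQ/dI = 0 gives I = 4.04 / 0.2524 = 16.01.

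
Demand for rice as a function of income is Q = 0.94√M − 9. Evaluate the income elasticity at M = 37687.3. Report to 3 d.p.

0.526

At M = 37687.3: Q = 173.484.
dQ/dM = 0.94/(2√M) = 0.00242103 at this income.
η = (dQ/dM)·(M/Q) = 0.00242103 × (37687.3/173.484) = 0.526.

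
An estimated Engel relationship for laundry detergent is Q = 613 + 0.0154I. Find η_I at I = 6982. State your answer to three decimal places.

At I = 6982: Q = 720.523.
dQ/dI = 0.0154.
η = (dQ/dI)·(I/Q) = 0.0154 × (6982/720.523) = 0.149.

0.149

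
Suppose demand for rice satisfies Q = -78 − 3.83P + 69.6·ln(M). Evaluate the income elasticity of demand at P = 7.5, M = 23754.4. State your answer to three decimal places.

At P = 7.5, M = 23754.4: Q = 594.531.
Holding P constant, ∂Q/∂M = 69.6/M = 0.00292998.
η_M = (∂Q/∂M)·(M/Q) = 0.00292998 × (23754.4/594.531) = 0.117.

0.117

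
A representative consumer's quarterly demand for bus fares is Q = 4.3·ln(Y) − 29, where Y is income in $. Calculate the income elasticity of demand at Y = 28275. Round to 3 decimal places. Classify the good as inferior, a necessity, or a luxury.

0.285 (necessity)

At Y = 28275: Q = 15.074.
dQ/dY = 4.3/Y = 0.000152078 at this income.
η = (dQ/dY)·(Y/Q) = 0.000152078 × (28275/15.074) = 0.285.
Since 0 < η < 1, the good is a necessity.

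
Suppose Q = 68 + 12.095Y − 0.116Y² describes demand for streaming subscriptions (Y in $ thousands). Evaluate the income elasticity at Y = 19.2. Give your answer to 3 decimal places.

0.570

At Y = 19.2: Q = 257.4618.
dQ/dY = 12.095 − 0.232Y = 7.64060.
η = (dQ/dY)·(Y/Q) = 7.64060 × (19.2/257.4618) = 0.570.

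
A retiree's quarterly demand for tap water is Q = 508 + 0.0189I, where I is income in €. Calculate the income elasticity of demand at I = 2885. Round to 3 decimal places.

0.097

At I = 2885: Q = 562.527.
dQ/dI = 0.0189.
η = (dQ/dI)·(I/Q) = 0.0189 × (2885/562.527) = 0.097.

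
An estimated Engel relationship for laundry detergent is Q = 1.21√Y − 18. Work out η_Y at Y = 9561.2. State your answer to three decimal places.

At Y = 9561.2: Q = 100.315.
dQ/dY = 1.21/(2√Y) = 0.00618727 at this income.
η = (dQ/dY)·(Y/Q) = 0.00618727 × (9561.2/100.315) = 0.590.

0.590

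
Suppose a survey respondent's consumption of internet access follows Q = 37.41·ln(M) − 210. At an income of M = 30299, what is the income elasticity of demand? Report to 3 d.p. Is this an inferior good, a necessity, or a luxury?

At M = 30299: Q = 176.029.
dQ/dM = 37.41/M = 0.00123469 at this income.
η = (dQ/dM)·(M/Q) = 0.00123469 × (30299/176.029) = 0.213.
Since 0 < η < 1, the good is a necessity.

0.213 (necessity)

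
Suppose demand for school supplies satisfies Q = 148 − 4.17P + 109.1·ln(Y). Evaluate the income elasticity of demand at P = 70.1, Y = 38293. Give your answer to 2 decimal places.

0.11

At P = 70.1, Y = 38293: Q = 1007.018.
Holding P constant, ∂Q/∂Y = 109.1/Y = 0.00284908.
η_Y = (∂Q/∂Y)·(Y/Q) = 0.00284908 × (38293/1007.018) = 0.11.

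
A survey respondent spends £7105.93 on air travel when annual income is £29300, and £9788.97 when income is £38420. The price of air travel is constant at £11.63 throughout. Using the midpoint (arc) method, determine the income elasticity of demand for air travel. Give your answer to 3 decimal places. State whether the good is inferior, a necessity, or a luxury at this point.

With a constant price, Q₁ = 7105.93/11.63 = 611.000 and Q₂ = 9788.97/11.63 = 841.700 (equivalently, work directly with expenditure since P cancels).
Midpoint %ΔQ = (9788.97 − 7105.93)/8447.45 = 0.31762; midpoint %ΔI = (38420 − 29300)/33860 = 0.26934.
η = 0.31762 / 0.26934 = 1.179.
η > 1 ⇒ luxury.

1.179 (luxury)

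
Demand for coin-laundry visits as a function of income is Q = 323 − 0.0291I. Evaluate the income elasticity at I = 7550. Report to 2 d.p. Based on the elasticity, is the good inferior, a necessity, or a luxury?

At I = 7550: Q = 103.295.
dQ/dI = −0.0291.
η = (dQ/dI)·(I/Q) = -0.0291 × (7550/103.295) = -2.13.
Since η < 0, the good is an inferior good.

-2.13 (inferior good)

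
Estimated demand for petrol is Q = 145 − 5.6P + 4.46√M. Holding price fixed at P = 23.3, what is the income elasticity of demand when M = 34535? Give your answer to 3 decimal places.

At P = 23.3, M = 34535: Q = 843.348.
Holding P constant, ∂Q/∂M = 4.46/(2√M) = 0.0119998.
η_M = (∂Q/∂M)·(M/Q) = 0.0119998 × (34535/843.348) = 0.491.

0.491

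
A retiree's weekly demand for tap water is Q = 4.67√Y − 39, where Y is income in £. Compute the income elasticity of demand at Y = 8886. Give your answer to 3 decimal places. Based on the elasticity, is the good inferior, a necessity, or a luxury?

0.549 (necessity)

At Y = 8886: Q = 401.220.
dQ/dY = 4.67/(2√Y) = 0.0247704 at this income.
η = (dQ/dY)·(Y/Q) = 0.0247704 × (8886/401.220) = 0.549.
Since 0 < η < 1, the good is a necessity.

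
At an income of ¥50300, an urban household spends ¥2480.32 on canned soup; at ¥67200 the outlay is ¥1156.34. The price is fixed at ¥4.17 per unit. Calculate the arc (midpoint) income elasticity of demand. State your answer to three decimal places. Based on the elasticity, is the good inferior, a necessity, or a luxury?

With a constant price, Q₁ = 2480.32/4.17 = 594.801 and Q₂ = 1156.34/4.17 = 277.300 (equivalently, work directly with expenditure since P cancels).
Midpoint %ΔQ = (1156.34 − 2480.32)/1818.33 = -0.72813; midpoint %ΔI = (67200 − 50300)/58750 = 0.28766.
η = -0.72813 / 0.28766 = -2.531.
η < 0 ⇒ inferior good.

-2.531 (inferior good)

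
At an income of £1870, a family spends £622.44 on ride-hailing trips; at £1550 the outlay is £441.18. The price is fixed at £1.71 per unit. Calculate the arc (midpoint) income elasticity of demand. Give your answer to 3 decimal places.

With a constant price, Q₁ = 622.44/1.71 = 364.000 and Q₂ = 441.18/1.71 = 258.000 (equivalently, work directly with expenditure since P cancels).
Midpoint %ΔQ = (441.18 − 622.44)/531.81 = -0.34084; midpoint %ΔI = (1550 − 1870)/1710 = -0.18713.
η = -0.34084 / -0.18713 = 1.821.

1.821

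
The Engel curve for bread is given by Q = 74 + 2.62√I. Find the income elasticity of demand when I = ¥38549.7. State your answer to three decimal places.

At I = 38549.7: Q = 588.413.
dQ/dI = 2.62/(2√I) = 0.00667207 at this income.
η = (dQ/dI)·(I/Q) = 0.00667207 × (38549.7/588.413) = 0.437.

0.437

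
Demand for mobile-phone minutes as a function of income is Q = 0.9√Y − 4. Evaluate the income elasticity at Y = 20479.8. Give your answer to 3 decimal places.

At Y = 20479.8: Q = 124.797.
dQ/dY = 0.9/(2√Y) = 0.00314449 at this income.
η = (dQ/dY)·(Y/Q) = 0.00314449 × (20479.8/124.797) = 0.516.

0.516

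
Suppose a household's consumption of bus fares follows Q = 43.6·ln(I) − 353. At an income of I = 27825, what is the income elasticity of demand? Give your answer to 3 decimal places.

0.468

At I = 27825: Q = 93.189.
dQ/dI = 43.6/I = 0.00156694 at this income.
η = (dQ/dI)·(I/Q) = 0.00156694 × (27825/93.189) = 0.468.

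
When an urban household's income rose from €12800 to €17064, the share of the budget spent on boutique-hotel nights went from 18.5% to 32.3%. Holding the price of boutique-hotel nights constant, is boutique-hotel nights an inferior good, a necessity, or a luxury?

The budget share rises as income rises, so η > 1.

luxury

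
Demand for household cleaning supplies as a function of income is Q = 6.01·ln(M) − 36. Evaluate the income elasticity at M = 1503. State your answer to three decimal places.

0.755

At M = 1503: Q = 7.964.
dQ/dM = 6.01/M = 0.00399867 at this income.
η = (dQ/dM)·(M/Q) = 0.00399867 × (1503/7.964) = 0.755.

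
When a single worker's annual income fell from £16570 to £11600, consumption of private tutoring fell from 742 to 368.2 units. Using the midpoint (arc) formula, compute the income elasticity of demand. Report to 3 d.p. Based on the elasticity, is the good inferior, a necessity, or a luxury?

ΔQ = 368.2 − 742 = -373.8; midpoint Q̄ = (742 + 368.2)/2 = 555.1.
ΔI = 11600 − 16570 = -4970; midpoint Ī = (16570 + 11600)/2 = 14085.
η = (ΔQ/Q̄) ÷ (ΔI/Ī) = (-373.8/555.1) ÷ (-4970/14085) = 1.908.
η > 1 ⇒ luxury.

1.908 (luxury)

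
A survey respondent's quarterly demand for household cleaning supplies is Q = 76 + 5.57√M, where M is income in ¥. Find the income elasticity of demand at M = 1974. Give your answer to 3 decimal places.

0.383

At M = 1974: Q = 323.474.
dQ/dM = 5.57/(2√M) = 0.0626833 at this income.
η = (dQ/dM)·(M/Q) = 0.0626833 × (1974/323.474) = 0.383.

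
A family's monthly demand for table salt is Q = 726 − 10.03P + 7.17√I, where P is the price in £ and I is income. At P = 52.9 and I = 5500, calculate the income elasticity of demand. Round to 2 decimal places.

At P = 52.9, I = 5500: Q = 727.154.
Holding P constant, ∂Q/∂I = 7.17/(2√I) = 0.0483401.
η_I = (∂Q/∂I)·(I/Q) = 0.0483401 × (5500/727.154) = 0.37.

0.37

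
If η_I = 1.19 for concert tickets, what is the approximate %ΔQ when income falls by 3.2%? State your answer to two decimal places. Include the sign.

%ΔQ ≈ η × %ΔI = 1.19 × (-3.2%) = -3.81%.

-3.81%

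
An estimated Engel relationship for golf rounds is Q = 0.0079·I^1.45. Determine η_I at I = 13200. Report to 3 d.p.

1.450

For Q = A·I^β the income elasticity is constant and equal to β.
Here β = 1.45, so η = 1.450.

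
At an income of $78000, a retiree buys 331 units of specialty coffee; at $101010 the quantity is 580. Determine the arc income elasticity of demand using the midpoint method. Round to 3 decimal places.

ΔQ = 580 − 331 = 249; midpoint Q̄ = (331 + 580)/2 = 455.5.
ΔI = 101010 − 78000 = 23010; midpoint Ī = (78000 + 101010)/2 = 89505.
η = (ΔQ/Q̄) ÷ (ΔI/Ī) = (249/455.5) ÷ (23010/89505) = 2.126.

2.126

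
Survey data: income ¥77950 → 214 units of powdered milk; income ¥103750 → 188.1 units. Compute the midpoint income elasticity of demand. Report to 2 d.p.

ΔQ = 188.1 − 214 = -25.9; midpoint Q̄ = (214 + 188.1)/2 = 201.05.
ΔI = 103750 − 77950 = 25800; midpoint Ī = (77950 + 103750)/2 = 90850.
η = (ΔQ/Q̄) ÷ (ΔI/Ī) = (-25.9/201.05) ÷ (25800/90850) = -0.45.

-0.45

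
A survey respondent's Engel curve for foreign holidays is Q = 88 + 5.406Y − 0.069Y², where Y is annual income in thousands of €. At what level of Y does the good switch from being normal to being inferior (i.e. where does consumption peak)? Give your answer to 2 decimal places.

dQ/dY = 5.406 − 0.138Y.
The good is inferior where dQ/dY < 0. Setting dQ/dY = 0 gives Y = 5.406 / 0.138 = 39.17.

39.17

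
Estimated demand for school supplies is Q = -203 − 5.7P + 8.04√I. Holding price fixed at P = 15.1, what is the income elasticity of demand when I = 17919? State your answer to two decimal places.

0.68

At P = 15.1, I = 17919: Q = 787.179.
Holding P constant, ∂Q/∂I = 8.04/(2√I) = 0.030031.
η_I = (∂Q/∂I)·(I/Q) = 0.030031 × (17919/787.179) = 0.68.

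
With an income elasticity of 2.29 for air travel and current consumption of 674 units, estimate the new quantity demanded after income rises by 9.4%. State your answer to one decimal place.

%ΔQ ≈ η × %ΔI = 2.29 × 9.4% = 21.526%.
New Q ≈ 674 × (1 + 0.21526) = 819.1.

819.1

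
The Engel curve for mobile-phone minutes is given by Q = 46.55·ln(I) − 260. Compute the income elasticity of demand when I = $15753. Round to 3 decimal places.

At I = 15753: Q = 189.896.
dQ/dI = 46.55/I = 0.00295499 at this income.
η = (dQ/dI)·(I/Q) = 0.00295499 × (15753/189.896) = 0.245.

0.245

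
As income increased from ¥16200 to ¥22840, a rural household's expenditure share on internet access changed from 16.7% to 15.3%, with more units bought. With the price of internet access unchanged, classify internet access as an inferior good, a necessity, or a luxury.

Quantity rises but the budget share falls as income rises, so 0 < η < 1.

necessity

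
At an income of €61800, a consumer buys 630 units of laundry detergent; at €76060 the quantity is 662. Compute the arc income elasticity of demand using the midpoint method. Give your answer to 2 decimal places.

0.24

ΔQ = 662 − 630 = 32; midpoint Q̄ = (630 + 662)/2 = 646.
ΔI = 76060 − 61800 = 14260; midpoint Ī = (61800 + 76060)/2 = 68930.
η = (ΔQ/Q̄) ÷ (ΔI/Ī) = (32/646) ÷ (14260/68930) = 0.24.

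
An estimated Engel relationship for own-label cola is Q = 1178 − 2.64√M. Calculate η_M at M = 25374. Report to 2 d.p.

-0.28

At M = 25374: Q = 757.469.
dQ/dM = -2.64/(2√M) = -0.00828666 at this income.
η = (dQ/dM)·(M/Q) = -0.00828666 × (25374/757.469) = -0.28.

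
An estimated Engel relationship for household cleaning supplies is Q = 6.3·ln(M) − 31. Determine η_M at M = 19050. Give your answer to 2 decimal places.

At M = 19050: Q = 31.085.
dQ/dM = 6.3/M = 0.000330709 at this income.
η = (dQ/dM)·(M/Q) = 0.000330709 × (19050/31.085) = 0.20.

0.20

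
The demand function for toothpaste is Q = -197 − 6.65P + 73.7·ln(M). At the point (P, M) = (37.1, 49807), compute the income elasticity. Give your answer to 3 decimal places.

0.209

At P = 37.1, M = 49807: Q = 353.418.
Holding P constant, ∂Q/∂M = 73.7/M = 0.00147971.
η_M = (∂Q/∂M)·(M/Q) = 0.00147971 × (49807/353.418) = 0.209.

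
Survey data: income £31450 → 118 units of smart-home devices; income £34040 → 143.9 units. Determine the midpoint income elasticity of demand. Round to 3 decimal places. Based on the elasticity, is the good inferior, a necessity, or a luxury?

2.501 (luxury)

ΔQ = 143.9 − 118 = 25.9; midpoint Q̄ = (118 + 143.9)/2 = 130.95.
ΔI = 34040 − 31450 = 2590; midpoint Ī = (31450 + 34040)/2 = 32745.
η = (ΔQ/Q̄) ÷ (ΔI/Ī) = (25.9/130.95) ÷ (2590/32745) = 2.501.
η > 1 ⇒ luxury.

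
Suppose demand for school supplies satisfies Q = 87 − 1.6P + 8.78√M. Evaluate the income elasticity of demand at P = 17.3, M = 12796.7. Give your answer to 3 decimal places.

0.472

At P = 17.3, M = 12796.7: Q = 1052.536.
Holding P constant, ∂Q/∂M = 8.78/(2√M) = 0.0388075.
η_M = (∂Q/∂M)·(M/Q) = 0.0388075 × (12796.7/1052.536) = 0.472.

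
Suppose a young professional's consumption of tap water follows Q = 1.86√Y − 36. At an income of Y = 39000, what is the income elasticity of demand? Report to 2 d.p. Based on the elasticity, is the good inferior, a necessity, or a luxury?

0.55 (necessity)

At Y = 39000: Q = 331.321.
dQ/dY = 1.86/(2√Y) = 0.00470924 at this income.
η = (dQ/dY)·(Y/Q) = 0.00470924 × (39000/331.321) = 0.55.
Since 0 < η < 1, the good is a necessity.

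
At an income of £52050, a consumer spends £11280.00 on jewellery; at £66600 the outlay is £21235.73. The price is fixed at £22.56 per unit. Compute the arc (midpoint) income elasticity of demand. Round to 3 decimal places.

2.497

With a constant price, Q₁ = 11280.00/22.56 = 500.000 and Q₂ = 21235.73/22.56 = 941.300 (equivalently, work directly with expenditure since P cancels).
Midpoint %ΔQ = (21235.73 − 11280.00)/16257.87 = 0.61236; midpoint %ΔI = (66600 − 52050)/59325 = 0.24526.
η = 0.61236 / 0.24526 = 2.497.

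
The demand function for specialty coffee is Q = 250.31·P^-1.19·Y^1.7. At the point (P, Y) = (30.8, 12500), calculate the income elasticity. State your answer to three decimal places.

1.700

For a multiplicative demand Q = A·P^α·Y^β, the income elasticity is β everywhere.
Here β = 1.7, so η = 1.700.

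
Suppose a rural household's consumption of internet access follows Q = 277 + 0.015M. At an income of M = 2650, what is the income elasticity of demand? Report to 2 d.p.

0.13

At M = 2650: Q = 316.750.
dQ/dM = 0.015.
η = (dQ/dM)·(M/Q) = 0.015 × (2650/316.750) = 0.13.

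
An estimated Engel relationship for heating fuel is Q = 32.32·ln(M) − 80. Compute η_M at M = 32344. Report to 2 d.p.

At M = 32344: Q = 255.617.
dQ/dM = 32.32/M = 0.000999258 at this income.
η = (dQ/dM)·(M/Q) = 0.000999258 × (32344/255.617) = 0.13.

0.13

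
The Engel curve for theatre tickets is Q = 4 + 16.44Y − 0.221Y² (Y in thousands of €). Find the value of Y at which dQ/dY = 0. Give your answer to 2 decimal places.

dQ/dY = 16.44 − 0.442Y.
The good is inferior where dQ/dY < 0. Setting dQ/dY = 0 gives Y = 16.44 / 0.442 = 37.19.

37.19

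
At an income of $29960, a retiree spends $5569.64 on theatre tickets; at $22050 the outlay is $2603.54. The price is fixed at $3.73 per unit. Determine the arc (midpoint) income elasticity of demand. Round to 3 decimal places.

2.386

With a constant price, Q₁ = 5569.64/3.73 = 1493.201 and Q₂ = 2603.54/3.73 = 698.000 (equivalently, work directly with expenditure since P cancels).
Midpoint %ΔQ = (2603.54 − 5569.64)/4086.59 = -0.72581; midpoint %ΔI = (22050 − 29960)/26005 = -0.30417.
η = -0.72581 / -0.30417 = 2.386.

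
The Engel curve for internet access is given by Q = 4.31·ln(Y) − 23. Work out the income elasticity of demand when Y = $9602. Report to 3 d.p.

0.261

At Y = 9602: Q = 16.522.
dQ/dY = 4.31/Y = 0.000448865 at this income.
η = (dQ/dY)·(Y/Q) = 0.000448865 × (9602/16.522) = 0.261.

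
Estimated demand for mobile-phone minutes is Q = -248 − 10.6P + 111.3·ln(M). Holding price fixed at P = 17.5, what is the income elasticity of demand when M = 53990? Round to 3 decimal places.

At P = 17.5, M = 53990: Q = 779.286.
Holding P constant, ∂Q/∂M = 111.3/M = 0.00206149.
η_M = (∂Q/∂M)·(M/Q) = 0.00206149 × (53990/779.286) = 0.143.

0.143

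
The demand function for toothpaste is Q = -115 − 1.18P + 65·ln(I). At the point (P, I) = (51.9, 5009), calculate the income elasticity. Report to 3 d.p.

0.172

At P = 51.9, I = 5009: Q = 377.492.
Holding P constant, ∂Q/∂I = 65/I = 0.0129766.
η_I = (∂Q/∂I)·(I/Q) = 0.0129766 × (5009/377.492) = 0.172.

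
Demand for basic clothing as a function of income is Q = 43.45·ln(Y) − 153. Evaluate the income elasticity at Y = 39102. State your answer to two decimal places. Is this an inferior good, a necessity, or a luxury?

0.14 (necessity)

At Y = 39102: Q = 306.437.
dQ/dY = 43.45/Y = 0.0011112 at this income.
η = (dQ/dY)·(Y/Q) = 0.0011112 × (39102/306.437) = 0.14.
Since 0 < η < 1, the good is a necessity.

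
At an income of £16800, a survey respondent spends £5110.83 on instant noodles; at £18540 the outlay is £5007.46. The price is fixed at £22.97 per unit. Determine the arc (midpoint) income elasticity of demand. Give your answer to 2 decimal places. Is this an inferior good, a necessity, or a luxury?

With a constant price, Q₁ = 5110.83/22.97 = 222.500 and Q₂ = 5007.46/22.97 = 218.000 (equivalently, work directly with expenditure since P cancels).
Midpoint %ΔQ = (5007.46 − 5110.83)/5059.15 = -0.02043; midpoint %ΔI = (18540 − 16800)/17670 = 0.09847.
η = -0.02043 / 0.09847 = -0.21.
η < 0 ⇒ inferior good.

-0.21 (inferior good)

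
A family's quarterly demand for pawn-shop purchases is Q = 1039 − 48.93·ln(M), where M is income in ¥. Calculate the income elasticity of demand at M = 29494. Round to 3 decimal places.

At M = 29494: Q = 535.415.
dQ/dM = -48.93/M = -0.00165898 at this income.
η = (dQ/dM)·(M/Q) = -0.00165898 × (29494/535.415) = -0.091.

-0.091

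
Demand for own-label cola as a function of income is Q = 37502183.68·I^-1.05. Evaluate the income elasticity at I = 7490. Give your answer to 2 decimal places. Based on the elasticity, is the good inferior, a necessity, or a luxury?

-1.05 (inferior good)

For Q = A·I^β the income elasticity is constant and equal to β.
Here β = -1.05, so η = -1.05.
Since η < 0, the good is an inferior good.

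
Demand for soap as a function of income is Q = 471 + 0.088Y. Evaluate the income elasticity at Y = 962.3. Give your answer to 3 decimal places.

0.152

At Y = 962.3: Q = 555.682.
dQ/dY = 0.088.
η = (dQ/dY)·(Y/Q) = 0.088 × (962.3/555.682) = 0.152.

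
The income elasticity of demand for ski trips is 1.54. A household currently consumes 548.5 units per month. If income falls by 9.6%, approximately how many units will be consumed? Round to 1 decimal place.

467.4

%ΔQ ≈ η × %ΔI = 1.54 × (-9.6%) = -14.784%.
New Q ≈ 548.5 × (1 − 0.14784) = 467.4.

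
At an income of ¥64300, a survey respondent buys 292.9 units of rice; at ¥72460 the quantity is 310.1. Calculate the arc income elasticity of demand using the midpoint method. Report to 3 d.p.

0.478

ΔQ = 310.1 − 292.9 = 17.2; midpoint Q̄ = (292.9 + 310.1)/2 = 301.5.
ΔI = 72460 − 64300 = 8160; midpoint Ī = (64300 + 72460)/2 = 68380.
η = (ΔQ/Q̄) ÷ (ΔI/Ī) = (17.2/301.5) ÷ (8160/68380) = 0.478.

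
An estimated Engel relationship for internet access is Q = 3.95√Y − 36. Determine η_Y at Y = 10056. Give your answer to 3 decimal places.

At Y = 10056: Q = 360.104.
dQ/dY = 3.95/(2√Y) = 0.0196949 at this income.
η = (dQ/dY)·(Y/Q) = 0.0196949 × (10056/360.104) = 0.550.

0.550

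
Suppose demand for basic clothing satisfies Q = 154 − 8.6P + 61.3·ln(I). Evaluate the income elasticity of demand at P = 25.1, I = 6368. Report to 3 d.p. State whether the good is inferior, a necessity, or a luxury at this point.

0.129 (necessity)

At P = 25.1, I = 6368: Q = 475.069.
Holding P constant, ∂Q/∂I = 61.3/I = 0.00962626.
η_I = (∂Q/∂I)·(I/Q) = 0.00962626 × (6368/475.069) = 0.129.
Since 0 < η < 1, this is a necessity.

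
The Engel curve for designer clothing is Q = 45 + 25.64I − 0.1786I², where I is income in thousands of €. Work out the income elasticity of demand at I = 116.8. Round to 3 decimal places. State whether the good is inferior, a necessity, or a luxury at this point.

At I = 116.8: Q = 603.2479.
dQ/dI = 25.64 − 0.3572I = -16.08096.
η = (dQ/dI)·(I/Q) = -16.08096 × (116.8/603.2479) = -3.114.
η < 0 ⇒ inferior good.

-3.114 (inferior good)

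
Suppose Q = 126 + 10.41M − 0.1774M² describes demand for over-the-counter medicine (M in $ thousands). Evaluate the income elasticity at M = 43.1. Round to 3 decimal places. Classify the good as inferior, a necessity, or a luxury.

-0.858 (inferior good)

At M = 43.1: Q = 245.1310.
dQ/dM = 10.41 − 0.3548M = -4.88188.
η = (dQ/dM)·(M/Q) = -4.88188 × (43.1/245.1310) = -0.858.
η < 0 ⇒ inferior good.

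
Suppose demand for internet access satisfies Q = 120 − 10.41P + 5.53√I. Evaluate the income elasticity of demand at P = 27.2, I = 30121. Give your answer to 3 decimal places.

At P = 27.2, I = 30121: Q = 796.602.
Holding P constant, ∂Q/∂I = 5.53/(2√I) = 0.0159316.
η_I = (∂Q/∂I)·(I/Q) = 0.0159316 × (30121/796.602) = 0.602.

0.602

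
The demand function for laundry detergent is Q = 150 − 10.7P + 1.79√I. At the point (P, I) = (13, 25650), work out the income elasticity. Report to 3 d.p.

At P = 13, I = 25650: Q = 297.580.
Holding P constant, ∂Q/∂I = 1.79/(2√I) = 0.0055883.
η_I = (∂Q/∂I)·(I/Q) = 0.0055883 × (25650/297.580) = 0.482.

0.482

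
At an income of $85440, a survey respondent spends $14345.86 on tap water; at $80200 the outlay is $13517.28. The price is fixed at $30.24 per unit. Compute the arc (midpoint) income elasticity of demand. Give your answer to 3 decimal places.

With a constant price, Q₁ = 14345.86/30.24 = 474.400 and Q₂ = 13517.28/30.24 = 447.000 (equivalently, work directly with expenditure since P cancels).
Midpoint %ΔQ = (13517.28 − 14345.86)/13931.57 = -0.05947; midpoint %ΔI = (80200 − 85440)/82820 = -0.06327.
η = -0.05947 / -0.06327 = 0.940.

0.940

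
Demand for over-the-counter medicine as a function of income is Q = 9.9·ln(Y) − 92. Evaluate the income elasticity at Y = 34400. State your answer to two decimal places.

At Y = 34400: Q = 11.414.
dQ/dY = 9.9/Y = 0.000287791 at this income.
η = (dQ/dY)·(Y/Q) = 0.000287791 × (34400/11.414) = 0.87.

0.87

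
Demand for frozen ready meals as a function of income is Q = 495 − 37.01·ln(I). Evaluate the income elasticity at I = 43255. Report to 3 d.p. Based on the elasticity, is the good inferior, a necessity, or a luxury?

-0.370 (inferior good)

At I = 43255: Q = 99.923.
dQ/dI = -37.01/I = -0.000855624 at this income.
η = (dQ/dI)·(I/Q) = -0.000855624 × (43255/99.923) = -0.370.
Since η < 0, the good is an inferior good.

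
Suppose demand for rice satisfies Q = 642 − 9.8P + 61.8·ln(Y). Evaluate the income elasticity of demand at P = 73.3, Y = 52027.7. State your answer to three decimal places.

At P = 73.3, Y = 52027.7: Q = 594.779.
Holding P constant, ∂Q/∂Y = 61.8/Y = 0.00118783.
η_Y = (∂Q/∂Y)·(Y/Q) = 0.00118783 × (52027.7/594.779) = 0.104.

0.104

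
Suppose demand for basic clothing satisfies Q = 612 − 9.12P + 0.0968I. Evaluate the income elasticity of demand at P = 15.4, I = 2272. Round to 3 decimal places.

At P = 15.4, I = 2272: Q = 691.482.
Holding P constant, ∂Q/∂I = 0.0968.
η_I = (∂Q/∂I)·(I/Q) = 0.0968 × (2272/691.482) = 0.318.

0.318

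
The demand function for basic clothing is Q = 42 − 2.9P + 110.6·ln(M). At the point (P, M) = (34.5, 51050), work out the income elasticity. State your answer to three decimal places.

At P = 34.5, M = 51050: Q = 1140.916.
Holding P constant, ∂Q/∂M = 110.6/M = 0.0021665.
η_M = (∂Q/∂M)·(M/Q) = 0.0021665 × (51050/1140.916) = 0.097.

0.097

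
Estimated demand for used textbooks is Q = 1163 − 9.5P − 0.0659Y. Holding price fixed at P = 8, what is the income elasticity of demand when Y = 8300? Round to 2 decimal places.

At P = 8, Y = 8300: Q = 540.030.
Holding P constant, ∂Q/∂Y = −0.0659.
η_Y = (∂Q/∂Y)·(Y/Q) = -0.0659 × (8300/540.030) = -1.01.

-1.01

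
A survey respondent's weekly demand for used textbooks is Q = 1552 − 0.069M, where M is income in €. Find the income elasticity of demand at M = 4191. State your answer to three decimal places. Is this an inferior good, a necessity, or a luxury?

-0.229 (inferior good)

At M = 4191: Q = 1262.821.
dQ/dM = −0.069.
η = (dQ/dM)·(M/Q) = -0.069 × (4191/1262.821) = -0.229.
Since η < 0, the good is an inferior good.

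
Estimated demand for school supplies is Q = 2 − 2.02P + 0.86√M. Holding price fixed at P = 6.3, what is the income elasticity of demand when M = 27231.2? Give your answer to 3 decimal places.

0.541

At P = 6.3, M = 27231.2: Q = 131.190.
Holding P constant, ∂Q/∂M = 0.86/(2√M) = 0.00260576.
η_M = (∂Q/∂M)·(M/Q) = 0.00260576 × (27231.2/131.190) = 0.541.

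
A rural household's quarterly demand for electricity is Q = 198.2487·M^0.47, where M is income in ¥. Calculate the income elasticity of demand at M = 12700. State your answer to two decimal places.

0.47

For Q = A·M^β the income elasticity is constant and equal to β.
Here β = 0.47, so η = 0.47.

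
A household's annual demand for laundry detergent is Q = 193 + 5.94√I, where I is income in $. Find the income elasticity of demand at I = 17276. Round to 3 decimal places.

At I = 17276: Q = 973.743.
dQ/dI = 5.94/(2√I) = 0.0225962 at this income.
η = (dQ/dI)·(I/Q) = 0.0225962 × (17276/973.743) = 0.401.

0.401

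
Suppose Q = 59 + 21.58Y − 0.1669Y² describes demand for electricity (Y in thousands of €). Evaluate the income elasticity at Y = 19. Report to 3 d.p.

0.708

At Y = 19: Q = 408.7691.
dQ/dY = 21.58 − 0.3338Y = 15.23780.
η = (dQ/dY)·(Y/Q) = 15.23780 × (19/408.7691) = 0.708.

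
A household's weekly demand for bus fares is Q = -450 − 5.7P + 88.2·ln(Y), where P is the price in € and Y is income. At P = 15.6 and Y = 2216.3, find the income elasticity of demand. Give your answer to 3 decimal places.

0.628

At P = 15.6, Y = 2216.3: Q = 140.537.
Holding P constant, ∂Q/∂Y = 88.2/Y = 0.0397961.
η_Y = (∂Q/∂Y)·(Y/Q) = 0.0397961 × (2216.3/140.537) = 0.628.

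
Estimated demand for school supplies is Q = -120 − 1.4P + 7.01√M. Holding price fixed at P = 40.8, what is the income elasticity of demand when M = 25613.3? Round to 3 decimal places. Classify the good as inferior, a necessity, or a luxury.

At P = 40.8, M = 25613.3: Q = 944.771.
Holding P constant, ∂Q/∂M = 7.01/(2√M) = 0.0219006.
η_M = (∂Q/∂M)·(M/Q) = 0.0219006 × (25613.3/944.771) = 0.594.
Since 0 < η < 1, this is a necessity.

0.594 (necessity)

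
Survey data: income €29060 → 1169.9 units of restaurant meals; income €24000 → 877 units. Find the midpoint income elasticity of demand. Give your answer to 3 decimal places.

1.501

ΔQ = 877 − 1169.9 = -292.9; midpoint Q̄ = (1169.9 + 877)/2 = 1023.45.
ΔI = 24000 − 29060 = -5060; midpoint Ī = (29060 + 24000)/2 = 26530.
η = (ΔQ/Q̄) ÷ (ΔI/Ī) = (-292.9/1023.45) ÷ (-5060/26530) = 1.501.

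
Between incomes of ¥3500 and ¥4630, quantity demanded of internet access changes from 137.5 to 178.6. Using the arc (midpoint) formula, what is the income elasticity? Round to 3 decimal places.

0.935

ΔQ = 178.6 − 137.5 = 41.1; midpoint Q̄ = (137.5 + 178.6)/2 = 158.05.
ΔI = 4630 − 3500 = 1130; midpoint Ī = (3500 + 4630)/2 = 4065.
η = (ΔQ/Q̄) ÷ (ΔI/Ī) = (41.1/158.05) ÷ (1130/4065) = 0.935.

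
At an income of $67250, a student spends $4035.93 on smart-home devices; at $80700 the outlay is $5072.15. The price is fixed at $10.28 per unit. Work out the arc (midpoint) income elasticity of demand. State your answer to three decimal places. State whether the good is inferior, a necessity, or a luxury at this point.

1.251 (luxury)

With a constant price, Q₁ = 4035.93/10.28 = 392.600 and Q₂ = 5072.15/10.28 = 493.400 (equivalently, work directly with expenditure since P cancels).
Midpoint %ΔQ = (5072.15 − 4035.93)/4554.04 = 0.22754; midpoint %ΔI = (80700 − 67250)/73975 = 0.18182.
η = 0.22754 / 0.18182 = 1.251.
η > 1 ⇒ luxury.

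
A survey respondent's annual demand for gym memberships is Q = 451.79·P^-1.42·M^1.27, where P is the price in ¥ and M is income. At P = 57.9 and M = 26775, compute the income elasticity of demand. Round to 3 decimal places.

For a multiplicative demand Q = A·P^α·M^β, the income elasticity is β everywhere.
Here β = 1.27, so η = 1.270.

1.270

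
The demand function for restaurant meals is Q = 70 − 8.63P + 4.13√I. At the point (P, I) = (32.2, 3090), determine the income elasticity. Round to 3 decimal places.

At P = 32.2, I = 3090: Q = 21.691.
Holding P constant, ∂Q/∂I = 4.13/(2√I) = 0.0371485.
η_I = (∂Q/∂I)·(I/Q) = 0.0371485 × (3090/21.691) = 5.292.

5.292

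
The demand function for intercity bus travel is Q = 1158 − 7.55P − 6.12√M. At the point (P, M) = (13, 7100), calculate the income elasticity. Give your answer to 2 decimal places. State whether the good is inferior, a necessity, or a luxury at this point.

At P = 13, M = 7100: Q = 544.170.
Holding P constant, ∂Q/∂M = -6.12/(2√M) = -0.0363155.
η_M = (∂Q/∂M)·(M/Q) = -0.0363155 × (7100/544.170) = -0.47.
Since η < 0, this is an inferior good.

-0.47 (inferior good)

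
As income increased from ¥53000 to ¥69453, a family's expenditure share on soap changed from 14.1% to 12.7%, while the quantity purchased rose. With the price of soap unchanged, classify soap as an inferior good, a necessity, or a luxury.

Quantity rises but the budget share falls as income rises, so 0 < η < 1.

necessity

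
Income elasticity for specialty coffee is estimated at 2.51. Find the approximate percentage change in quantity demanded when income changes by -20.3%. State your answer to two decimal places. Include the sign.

-50.95%

%ΔQ ≈ η × %ΔI = 2.51 × (-20.3%) = -50.95%.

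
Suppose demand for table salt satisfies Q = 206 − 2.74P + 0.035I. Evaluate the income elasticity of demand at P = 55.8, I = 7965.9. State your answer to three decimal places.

0.840

At P = 55.8, I = 7965.9: Q = 331.915.
Holding P constant, ∂Q/∂I = 0.035.
η_I = (∂Q/∂I)·(I/Q) = 0.035 × (7965.9/331.915) = 0.840.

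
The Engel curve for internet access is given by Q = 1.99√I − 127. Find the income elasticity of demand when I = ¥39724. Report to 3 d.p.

0.736

At I = 39724: Q = 269.625.
dQ/dI = 1.99/(2√I) = 0.00499225 at this income.
η = (dQ/dI)·(I/Q) = 0.00499225 × (39724/269.625) = 0.736.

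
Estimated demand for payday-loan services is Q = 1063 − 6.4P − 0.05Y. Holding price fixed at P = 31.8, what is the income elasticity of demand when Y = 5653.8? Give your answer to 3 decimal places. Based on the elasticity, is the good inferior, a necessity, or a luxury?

At P = 31.8, Y = 5653.8: Q = 576.790.
Holding P constant, ∂Q/∂Y = −0.05.
η_Y = (∂Q/∂Y)·(Y/Q) = -0.05 × (5653.8/576.790) = -0.490.
Since η < 0, this is an inferior good.

-0.490 (inferior good)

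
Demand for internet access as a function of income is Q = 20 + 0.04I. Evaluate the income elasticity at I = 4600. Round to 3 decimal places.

At I = 4600: Q = 204.000.
dQ/dI = 0.04.
η = (dQ/dI)·(I/Q) = 0.04 × (4600/204.000) = 0.902.

0.902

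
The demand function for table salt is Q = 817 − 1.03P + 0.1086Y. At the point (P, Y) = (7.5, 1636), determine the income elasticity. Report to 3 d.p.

0.180

At P = 7.5, Y = 1636: Q = 986.945.
Holding P constant, ∂Q/∂Y = 0.1086.
η_Y = (∂Q/∂Y)·(Y/Q) = 0.1086 × (1636/986.945) = 0.180.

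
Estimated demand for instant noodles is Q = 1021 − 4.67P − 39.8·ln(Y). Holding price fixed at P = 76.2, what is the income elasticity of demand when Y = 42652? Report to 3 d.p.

At P = 76.2, Y = 42652: Q = 240.845.
Holding P constant, ∂Q/∂Y = -39.8/Y = -0.000933133.
η_Y = (∂Q/∂Y)·(Y/Q) = -0.000933133 × (42652/240.845) = -0.165.

-0.165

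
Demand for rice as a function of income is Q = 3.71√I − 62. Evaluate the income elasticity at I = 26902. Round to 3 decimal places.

At I = 26902: Q = 546.508.
dQ/dI = 3.71/(2√I) = 0.0113097 at this income.
η = (dQ/dI)·(I/Q) = 0.0113097 × (26902/546.508) = 0.557.

0.557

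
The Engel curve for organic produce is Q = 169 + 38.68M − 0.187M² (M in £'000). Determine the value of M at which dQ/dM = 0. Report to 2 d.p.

103.42

dQ/dM = 38.68 − 0.374M.
The good is inferior where dQ/dM < 0. Setting dQ/dM = 0 gives M = 38.68 / 0.374 = 103.42.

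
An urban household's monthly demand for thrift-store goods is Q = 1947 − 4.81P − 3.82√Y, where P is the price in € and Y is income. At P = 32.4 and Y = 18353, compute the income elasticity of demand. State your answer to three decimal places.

-0.203

At P = 32.4, Y = 18353: Q = 1273.648.
Holding P constant, ∂Q/∂Y = -3.82/(2√Y) = -0.0140987.
η_Y = (∂Q/∂Y)·(Y/Q) = -0.0140987 × (18353/1273.648) = -0.203.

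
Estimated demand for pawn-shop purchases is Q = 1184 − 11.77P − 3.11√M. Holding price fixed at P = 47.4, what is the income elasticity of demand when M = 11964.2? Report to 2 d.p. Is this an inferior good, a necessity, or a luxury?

-0.59 (inferior good)

At P = 47.4, M = 11964.2: Q = 285.927.
Holding P constant, ∂Q/∂M = -3.11/(2√M) = -0.0142164.
η_M = (∂Q/∂M)·(M/Q) = -0.0142164 × (11964.2/285.927) = -0.59.
Since η < 0, this is an inferior good.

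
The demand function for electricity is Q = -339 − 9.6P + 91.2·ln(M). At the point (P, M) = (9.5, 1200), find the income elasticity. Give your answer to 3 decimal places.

0.421

At P = 9.5, M = 1200: Q = 216.415.
Holding P constant, ∂Q/∂M = 91.2/M = 0.076.
η_M = (∂Q/∂M)·(M/Q) = 0.076 × (1200/216.415) = 0.421.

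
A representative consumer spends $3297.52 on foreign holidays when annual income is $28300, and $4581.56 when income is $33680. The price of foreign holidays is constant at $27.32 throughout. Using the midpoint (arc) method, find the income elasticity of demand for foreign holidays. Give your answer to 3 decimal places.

1.877

With a constant price, Q₁ = 3297.52/27.32 = 120.700 and Q₂ = 4581.56/27.32 = 167.700 (equivalently, work directly with expenditure since P cancels).
Midpoint %ΔQ = (4581.56 − 3297.52)/3939.54 = 0.32594; midpoint %ΔI = (33680 − 28300)/30990 = 0.17360.
η = 0.32594 / 0.17360 = 1.877.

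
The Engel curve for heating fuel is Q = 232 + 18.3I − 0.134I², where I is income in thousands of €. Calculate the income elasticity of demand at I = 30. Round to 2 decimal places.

0.47

At I = 30: Q = 660.4000.
dQ/dI = 18.3 − 0.268I = 10.26000.
η = (dQ/dI)·(I/Q) = 10.26000 × (30/660.4000) = 0.47.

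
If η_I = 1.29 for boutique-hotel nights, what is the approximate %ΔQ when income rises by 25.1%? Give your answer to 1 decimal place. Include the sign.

%ΔQ ≈ η × %ΔI = 1.29 × 25.1% = 32.4%.

32.4%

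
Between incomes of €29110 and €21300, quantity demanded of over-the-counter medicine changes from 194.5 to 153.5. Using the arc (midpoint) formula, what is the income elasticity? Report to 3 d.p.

0.760

ΔQ = 153.5 − 194.5 = -41; midpoint Q̄ = (194.5 + 153.5)/2 = 174.
ΔI = 21300 − 29110 = -7810; midpoint Ī = (29110 + 21300)/2 = 25205.
η = (ΔQ/Q̄) ÷ (ΔI/Ī) = (-41/174) ÷ (-7810/25205) = 0.760.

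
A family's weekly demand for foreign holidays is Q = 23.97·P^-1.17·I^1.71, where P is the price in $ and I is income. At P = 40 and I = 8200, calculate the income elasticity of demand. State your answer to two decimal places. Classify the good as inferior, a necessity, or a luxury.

1.71 (luxury)

For a multiplicative demand Q = A·P^α·I^β, the income elasticity is β everywhere.
Here β = 1.71, so η = 1.71.
Since η > 1, this is a luxury.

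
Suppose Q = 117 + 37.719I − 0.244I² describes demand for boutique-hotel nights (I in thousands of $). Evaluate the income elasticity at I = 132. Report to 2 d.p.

-4.17

At I = 132: Q = 844.4520.
dQ/dI = 37.719 − 0.488I = -26.69700.
η = (dQ/dI)·(I/Q) = -26.69700 × (132/844.4520) = -4.17.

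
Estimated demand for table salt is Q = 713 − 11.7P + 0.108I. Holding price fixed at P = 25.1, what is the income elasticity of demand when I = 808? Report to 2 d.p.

At P = 25.1, I = 808: Q = 506.594.
Holding P constant, ∂Q/∂I = 0.108.
η_I = (∂Q/∂I)·(I/Q) = 0.108 × (808/506.594) = 0.17.

0.17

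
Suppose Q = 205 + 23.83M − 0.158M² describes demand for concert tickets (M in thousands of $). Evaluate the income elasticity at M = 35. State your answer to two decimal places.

0.53

At M = 35: Q = 845.5000.
dQ/dM = 23.83 − 0.316M = 12.77000.
η = (dQ/dM)·(M/Q) = 12.77000 × (35/845.5000) = 0.53.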